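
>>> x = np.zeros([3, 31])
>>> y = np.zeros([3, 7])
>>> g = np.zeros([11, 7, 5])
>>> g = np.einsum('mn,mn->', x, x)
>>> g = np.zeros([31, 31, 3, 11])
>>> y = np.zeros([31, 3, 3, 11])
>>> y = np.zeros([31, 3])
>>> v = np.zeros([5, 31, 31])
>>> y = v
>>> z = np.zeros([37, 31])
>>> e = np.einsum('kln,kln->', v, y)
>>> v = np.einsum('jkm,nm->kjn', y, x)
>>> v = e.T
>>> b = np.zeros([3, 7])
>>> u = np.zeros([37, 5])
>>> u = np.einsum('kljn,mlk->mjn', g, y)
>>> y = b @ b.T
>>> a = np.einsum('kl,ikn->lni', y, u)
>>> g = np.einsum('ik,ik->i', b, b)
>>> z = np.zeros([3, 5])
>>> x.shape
(3, 31)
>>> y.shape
(3, 3)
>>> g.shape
(3,)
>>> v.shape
()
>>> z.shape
(3, 5)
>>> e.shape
()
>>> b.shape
(3, 7)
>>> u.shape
(5, 3, 11)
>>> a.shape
(3, 11, 5)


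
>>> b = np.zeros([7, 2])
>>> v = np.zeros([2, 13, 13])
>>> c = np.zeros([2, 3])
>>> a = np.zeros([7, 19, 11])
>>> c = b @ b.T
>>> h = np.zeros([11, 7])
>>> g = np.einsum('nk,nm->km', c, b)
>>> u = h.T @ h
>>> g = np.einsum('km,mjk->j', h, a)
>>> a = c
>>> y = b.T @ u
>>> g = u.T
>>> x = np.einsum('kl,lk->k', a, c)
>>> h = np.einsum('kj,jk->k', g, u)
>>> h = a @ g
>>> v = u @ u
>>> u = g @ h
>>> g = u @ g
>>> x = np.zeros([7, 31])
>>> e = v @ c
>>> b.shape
(7, 2)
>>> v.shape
(7, 7)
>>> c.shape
(7, 7)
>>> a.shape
(7, 7)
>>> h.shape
(7, 7)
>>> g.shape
(7, 7)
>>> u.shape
(7, 7)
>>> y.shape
(2, 7)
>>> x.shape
(7, 31)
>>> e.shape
(7, 7)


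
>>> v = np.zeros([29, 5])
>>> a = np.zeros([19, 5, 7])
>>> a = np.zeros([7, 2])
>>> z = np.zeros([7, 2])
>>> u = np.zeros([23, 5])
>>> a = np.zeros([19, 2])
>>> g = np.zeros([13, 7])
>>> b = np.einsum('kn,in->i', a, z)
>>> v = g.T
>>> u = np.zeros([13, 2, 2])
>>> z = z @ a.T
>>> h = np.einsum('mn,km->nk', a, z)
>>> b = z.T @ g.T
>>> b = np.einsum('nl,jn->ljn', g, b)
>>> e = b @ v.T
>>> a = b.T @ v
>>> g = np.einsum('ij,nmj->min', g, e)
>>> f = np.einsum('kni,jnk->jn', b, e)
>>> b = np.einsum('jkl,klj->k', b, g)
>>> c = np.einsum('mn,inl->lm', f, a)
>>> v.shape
(7, 13)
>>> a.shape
(13, 19, 13)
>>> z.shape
(7, 19)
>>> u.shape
(13, 2, 2)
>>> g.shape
(19, 13, 7)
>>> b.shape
(19,)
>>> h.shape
(2, 7)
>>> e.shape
(7, 19, 7)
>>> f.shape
(7, 19)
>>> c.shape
(13, 7)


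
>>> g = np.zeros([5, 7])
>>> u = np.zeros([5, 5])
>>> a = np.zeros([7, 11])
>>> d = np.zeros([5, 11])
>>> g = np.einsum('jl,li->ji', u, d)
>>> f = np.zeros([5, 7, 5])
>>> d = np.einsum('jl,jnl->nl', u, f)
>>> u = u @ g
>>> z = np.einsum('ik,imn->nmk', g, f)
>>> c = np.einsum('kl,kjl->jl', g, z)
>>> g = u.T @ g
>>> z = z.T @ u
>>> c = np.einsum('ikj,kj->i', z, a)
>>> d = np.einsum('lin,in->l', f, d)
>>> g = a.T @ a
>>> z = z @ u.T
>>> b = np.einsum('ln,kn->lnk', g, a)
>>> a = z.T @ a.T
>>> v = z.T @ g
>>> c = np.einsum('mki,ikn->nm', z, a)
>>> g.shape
(11, 11)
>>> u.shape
(5, 11)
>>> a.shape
(5, 7, 7)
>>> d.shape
(5,)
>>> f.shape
(5, 7, 5)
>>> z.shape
(11, 7, 5)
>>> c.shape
(7, 11)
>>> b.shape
(11, 11, 7)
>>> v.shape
(5, 7, 11)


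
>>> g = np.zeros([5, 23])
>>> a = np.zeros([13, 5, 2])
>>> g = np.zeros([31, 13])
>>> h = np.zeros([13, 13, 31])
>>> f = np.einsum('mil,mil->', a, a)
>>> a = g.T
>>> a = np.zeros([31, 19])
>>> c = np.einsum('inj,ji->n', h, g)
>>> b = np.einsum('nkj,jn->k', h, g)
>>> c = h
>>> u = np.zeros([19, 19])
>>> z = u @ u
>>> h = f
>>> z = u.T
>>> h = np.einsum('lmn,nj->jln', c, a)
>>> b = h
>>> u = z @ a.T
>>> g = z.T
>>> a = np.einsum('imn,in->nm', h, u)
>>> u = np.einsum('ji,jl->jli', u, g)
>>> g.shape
(19, 19)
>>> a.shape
(31, 13)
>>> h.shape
(19, 13, 31)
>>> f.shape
()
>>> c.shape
(13, 13, 31)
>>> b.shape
(19, 13, 31)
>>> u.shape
(19, 19, 31)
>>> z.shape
(19, 19)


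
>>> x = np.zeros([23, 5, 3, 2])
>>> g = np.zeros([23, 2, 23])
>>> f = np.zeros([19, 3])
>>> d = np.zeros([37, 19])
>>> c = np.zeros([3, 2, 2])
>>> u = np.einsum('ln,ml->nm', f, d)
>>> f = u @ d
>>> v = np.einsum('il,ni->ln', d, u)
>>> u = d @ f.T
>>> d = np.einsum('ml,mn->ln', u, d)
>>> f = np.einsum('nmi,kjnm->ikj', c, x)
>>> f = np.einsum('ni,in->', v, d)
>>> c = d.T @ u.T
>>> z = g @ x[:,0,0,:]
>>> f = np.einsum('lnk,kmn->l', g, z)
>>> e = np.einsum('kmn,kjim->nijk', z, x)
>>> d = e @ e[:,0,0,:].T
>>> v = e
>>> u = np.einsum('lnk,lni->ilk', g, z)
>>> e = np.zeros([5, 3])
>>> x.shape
(23, 5, 3, 2)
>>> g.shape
(23, 2, 23)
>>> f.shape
(23,)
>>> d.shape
(2, 3, 5, 2)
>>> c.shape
(19, 37)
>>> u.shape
(2, 23, 23)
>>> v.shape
(2, 3, 5, 23)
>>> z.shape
(23, 2, 2)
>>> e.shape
(5, 3)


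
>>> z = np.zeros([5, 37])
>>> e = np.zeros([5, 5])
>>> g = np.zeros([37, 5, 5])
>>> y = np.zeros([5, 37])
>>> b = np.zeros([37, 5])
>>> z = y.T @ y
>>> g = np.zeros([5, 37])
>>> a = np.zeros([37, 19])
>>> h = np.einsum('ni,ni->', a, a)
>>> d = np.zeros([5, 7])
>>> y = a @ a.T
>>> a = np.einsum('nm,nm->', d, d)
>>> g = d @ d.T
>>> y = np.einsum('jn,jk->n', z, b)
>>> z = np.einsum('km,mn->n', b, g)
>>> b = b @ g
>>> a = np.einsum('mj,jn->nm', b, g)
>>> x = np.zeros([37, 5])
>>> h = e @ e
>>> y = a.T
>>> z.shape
(5,)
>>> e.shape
(5, 5)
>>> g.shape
(5, 5)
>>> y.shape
(37, 5)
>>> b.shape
(37, 5)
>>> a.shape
(5, 37)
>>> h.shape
(5, 5)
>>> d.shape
(5, 7)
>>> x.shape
(37, 5)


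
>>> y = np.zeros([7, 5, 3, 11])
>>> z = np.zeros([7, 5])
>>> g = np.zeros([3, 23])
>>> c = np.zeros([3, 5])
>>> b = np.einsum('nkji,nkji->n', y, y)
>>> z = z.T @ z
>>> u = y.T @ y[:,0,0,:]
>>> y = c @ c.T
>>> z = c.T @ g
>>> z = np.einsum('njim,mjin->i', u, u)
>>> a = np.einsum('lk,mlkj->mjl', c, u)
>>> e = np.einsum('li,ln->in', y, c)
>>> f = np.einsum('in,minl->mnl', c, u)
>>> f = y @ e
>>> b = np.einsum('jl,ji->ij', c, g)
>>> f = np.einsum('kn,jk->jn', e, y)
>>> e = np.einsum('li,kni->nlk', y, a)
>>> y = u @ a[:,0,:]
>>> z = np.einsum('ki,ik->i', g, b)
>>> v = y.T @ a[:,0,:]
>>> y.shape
(11, 3, 5, 3)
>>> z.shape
(23,)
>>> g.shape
(3, 23)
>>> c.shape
(3, 5)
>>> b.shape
(23, 3)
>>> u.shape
(11, 3, 5, 11)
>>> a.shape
(11, 11, 3)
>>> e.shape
(11, 3, 11)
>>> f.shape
(3, 5)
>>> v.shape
(3, 5, 3, 3)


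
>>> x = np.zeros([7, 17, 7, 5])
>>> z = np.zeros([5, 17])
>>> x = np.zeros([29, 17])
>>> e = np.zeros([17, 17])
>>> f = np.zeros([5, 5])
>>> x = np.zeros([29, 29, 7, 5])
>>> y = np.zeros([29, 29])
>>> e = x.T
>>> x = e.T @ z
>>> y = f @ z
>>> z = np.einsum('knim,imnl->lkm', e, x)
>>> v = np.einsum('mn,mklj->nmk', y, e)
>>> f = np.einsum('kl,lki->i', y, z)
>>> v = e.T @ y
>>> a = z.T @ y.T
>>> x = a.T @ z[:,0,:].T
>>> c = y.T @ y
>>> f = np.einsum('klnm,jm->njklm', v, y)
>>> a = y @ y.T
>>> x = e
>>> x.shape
(5, 7, 29, 29)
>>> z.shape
(17, 5, 29)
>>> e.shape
(5, 7, 29, 29)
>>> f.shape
(7, 5, 29, 29, 17)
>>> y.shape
(5, 17)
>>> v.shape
(29, 29, 7, 17)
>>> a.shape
(5, 5)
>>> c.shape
(17, 17)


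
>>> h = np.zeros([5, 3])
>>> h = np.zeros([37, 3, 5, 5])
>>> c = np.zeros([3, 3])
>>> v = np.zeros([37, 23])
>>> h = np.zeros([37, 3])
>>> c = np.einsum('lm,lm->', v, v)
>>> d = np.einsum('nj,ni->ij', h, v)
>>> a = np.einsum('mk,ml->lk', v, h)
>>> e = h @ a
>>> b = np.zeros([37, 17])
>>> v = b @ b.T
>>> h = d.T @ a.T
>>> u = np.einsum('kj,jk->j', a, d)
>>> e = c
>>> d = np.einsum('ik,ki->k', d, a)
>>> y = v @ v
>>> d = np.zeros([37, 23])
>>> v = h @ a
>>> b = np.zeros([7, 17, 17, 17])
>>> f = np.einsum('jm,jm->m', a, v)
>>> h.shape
(3, 3)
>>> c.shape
()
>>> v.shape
(3, 23)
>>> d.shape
(37, 23)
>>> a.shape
(3, 23)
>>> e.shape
()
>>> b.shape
(7, 17, 17, 17)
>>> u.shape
(23,)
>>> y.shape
(37, 37)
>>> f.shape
(23,)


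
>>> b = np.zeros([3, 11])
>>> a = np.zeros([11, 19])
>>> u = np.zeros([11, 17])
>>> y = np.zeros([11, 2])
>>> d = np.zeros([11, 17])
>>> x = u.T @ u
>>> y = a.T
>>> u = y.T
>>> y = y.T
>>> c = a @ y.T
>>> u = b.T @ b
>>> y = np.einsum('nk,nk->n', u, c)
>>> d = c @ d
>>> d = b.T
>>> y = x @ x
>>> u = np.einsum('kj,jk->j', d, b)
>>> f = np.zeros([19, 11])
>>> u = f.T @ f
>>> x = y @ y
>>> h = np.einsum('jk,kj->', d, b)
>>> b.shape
(3, 11)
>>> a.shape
(11, 19)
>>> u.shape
(11, 11)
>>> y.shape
(17, 17)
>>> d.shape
(11, 3)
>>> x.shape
(17, 17)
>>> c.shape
(11, 11)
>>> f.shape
(19, 11)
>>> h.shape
()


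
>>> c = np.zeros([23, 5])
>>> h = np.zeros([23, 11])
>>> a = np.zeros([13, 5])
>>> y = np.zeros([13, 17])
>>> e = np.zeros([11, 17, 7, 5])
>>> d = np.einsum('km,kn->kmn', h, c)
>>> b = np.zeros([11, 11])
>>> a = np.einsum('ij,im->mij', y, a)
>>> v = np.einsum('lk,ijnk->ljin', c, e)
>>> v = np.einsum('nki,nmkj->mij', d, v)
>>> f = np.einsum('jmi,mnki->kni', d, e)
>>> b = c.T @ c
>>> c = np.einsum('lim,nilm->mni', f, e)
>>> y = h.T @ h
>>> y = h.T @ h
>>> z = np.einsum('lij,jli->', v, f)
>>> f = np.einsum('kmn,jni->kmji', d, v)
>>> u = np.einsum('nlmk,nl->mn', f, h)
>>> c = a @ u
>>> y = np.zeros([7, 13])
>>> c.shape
(5, 13, 23)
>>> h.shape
(23, 11)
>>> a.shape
(5, 13, 17)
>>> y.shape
(7, 13)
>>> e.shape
(11, 17, 7, 5)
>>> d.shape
(23, 11, 5)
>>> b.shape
(5, 5)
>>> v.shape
(17, 5, 7)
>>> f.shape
(23, 11, 17, 7)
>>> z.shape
()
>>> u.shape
(17, 23)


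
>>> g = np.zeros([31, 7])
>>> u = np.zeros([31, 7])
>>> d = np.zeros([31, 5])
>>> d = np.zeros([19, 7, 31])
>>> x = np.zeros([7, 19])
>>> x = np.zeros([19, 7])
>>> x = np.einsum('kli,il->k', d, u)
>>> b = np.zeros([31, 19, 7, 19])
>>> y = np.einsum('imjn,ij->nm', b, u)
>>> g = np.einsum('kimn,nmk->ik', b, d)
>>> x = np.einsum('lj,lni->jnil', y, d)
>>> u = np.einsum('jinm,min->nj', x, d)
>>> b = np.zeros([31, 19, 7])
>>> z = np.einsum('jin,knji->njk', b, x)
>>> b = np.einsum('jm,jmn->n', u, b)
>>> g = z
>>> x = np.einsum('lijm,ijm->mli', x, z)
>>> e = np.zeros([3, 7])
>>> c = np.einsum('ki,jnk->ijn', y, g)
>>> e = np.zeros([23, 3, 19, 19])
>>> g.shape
(7, 31, 19)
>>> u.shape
(31, 19)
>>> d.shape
(19, 7, 31)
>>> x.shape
(19, 19, 7)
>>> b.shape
(7,)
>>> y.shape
(19, 19)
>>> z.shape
(7, 31, 19)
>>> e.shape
(23, 3, 19, 19)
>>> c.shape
(19, 7, 31)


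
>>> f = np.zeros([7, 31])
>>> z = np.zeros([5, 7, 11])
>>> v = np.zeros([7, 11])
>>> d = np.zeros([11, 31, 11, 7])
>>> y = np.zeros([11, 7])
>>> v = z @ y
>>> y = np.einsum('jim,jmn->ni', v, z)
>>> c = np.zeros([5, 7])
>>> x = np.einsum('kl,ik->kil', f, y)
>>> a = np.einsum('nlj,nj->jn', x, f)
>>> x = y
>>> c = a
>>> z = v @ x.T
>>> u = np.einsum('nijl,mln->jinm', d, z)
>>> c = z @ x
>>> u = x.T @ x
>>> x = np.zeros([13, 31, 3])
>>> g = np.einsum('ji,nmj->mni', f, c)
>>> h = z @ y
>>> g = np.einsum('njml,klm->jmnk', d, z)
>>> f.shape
(7, 31)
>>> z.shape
(5, 7, 11)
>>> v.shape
(5, 7, 7)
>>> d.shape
(11, 31, 11, 7)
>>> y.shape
(11, 7)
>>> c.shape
(5, 7, 7)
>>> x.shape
(13, 31, 3)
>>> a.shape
(31, 7)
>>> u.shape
(7, 7)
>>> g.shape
(31, 11, 11, 5)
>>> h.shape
(5, 7, 7)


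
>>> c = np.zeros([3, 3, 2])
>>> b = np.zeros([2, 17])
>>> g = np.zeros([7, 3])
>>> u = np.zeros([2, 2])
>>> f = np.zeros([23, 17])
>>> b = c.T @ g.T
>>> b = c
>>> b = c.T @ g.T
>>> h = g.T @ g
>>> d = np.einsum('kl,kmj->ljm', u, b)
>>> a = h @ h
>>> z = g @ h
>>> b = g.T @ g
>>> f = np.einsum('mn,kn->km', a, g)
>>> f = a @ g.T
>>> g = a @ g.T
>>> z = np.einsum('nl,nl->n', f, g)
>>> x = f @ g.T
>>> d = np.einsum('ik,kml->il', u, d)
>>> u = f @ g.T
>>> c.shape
(3, 3, 2)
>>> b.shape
(3, 3)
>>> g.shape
(3, 7)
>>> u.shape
(3, 3)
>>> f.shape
(3, 7)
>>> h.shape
(3, 3)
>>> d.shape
(2, 3)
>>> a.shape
(3, 3)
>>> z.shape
(3,)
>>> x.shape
(3, 3)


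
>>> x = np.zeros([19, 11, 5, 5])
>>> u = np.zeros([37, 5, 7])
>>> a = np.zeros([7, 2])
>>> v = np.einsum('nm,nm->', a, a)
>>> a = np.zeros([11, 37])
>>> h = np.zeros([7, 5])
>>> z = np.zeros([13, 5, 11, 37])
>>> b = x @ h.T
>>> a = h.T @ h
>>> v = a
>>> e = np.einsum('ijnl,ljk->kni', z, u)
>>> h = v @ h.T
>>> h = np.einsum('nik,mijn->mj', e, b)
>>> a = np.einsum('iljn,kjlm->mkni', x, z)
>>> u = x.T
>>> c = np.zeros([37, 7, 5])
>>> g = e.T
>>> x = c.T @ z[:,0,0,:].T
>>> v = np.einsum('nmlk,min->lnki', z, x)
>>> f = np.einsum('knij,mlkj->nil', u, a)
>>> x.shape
(5, 7, 13)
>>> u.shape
(5, 5, 11, 19)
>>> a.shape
(37, 13, 5, 19)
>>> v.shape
(11, 13, 37, 7)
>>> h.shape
(19, 5)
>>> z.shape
(13, 5, 11, 37)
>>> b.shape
(19, 11, 5, 7)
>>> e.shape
(7, 11, 13)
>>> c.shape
(37, 7, 5)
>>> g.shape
(13, 11, 7)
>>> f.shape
(5, 11, 13)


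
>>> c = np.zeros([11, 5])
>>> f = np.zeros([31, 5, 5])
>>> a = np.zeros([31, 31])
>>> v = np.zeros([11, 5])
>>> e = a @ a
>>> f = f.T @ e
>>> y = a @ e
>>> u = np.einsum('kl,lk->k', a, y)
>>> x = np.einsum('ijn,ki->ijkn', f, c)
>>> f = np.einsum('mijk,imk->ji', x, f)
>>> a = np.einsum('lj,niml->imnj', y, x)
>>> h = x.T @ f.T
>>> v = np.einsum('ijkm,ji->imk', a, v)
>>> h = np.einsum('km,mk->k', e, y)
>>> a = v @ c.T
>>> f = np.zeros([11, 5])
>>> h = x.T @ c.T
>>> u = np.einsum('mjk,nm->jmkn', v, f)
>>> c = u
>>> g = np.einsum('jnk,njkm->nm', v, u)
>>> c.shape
(31, 5, 5, 11)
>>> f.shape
(11, 5)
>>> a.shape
(5, 31, 11)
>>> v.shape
(5, 31, 5)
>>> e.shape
(31, 31)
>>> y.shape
(31, 31)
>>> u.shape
(31, 5, 5, 11)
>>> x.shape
(5, 5, 11, 31)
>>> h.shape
(31, 11, 5, 11)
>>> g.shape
(31, 11)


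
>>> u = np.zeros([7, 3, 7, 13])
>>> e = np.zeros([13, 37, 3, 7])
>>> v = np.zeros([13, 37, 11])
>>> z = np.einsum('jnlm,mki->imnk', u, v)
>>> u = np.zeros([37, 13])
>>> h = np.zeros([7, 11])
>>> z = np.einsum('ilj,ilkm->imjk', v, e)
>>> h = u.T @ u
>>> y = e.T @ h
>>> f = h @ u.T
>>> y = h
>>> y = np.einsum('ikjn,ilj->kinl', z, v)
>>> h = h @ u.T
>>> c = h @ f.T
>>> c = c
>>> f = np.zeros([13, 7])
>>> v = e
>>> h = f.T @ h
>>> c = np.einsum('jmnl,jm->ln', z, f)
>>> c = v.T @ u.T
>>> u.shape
(37, 13)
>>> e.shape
(13, 37, 3, 7)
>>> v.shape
(13, 37, 3, 7)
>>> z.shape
(13, 7, 11, 3)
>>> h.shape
(7, 37)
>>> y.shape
(7, 13, 3, 37)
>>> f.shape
(13, 7)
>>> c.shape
(7, 3, 37, 37)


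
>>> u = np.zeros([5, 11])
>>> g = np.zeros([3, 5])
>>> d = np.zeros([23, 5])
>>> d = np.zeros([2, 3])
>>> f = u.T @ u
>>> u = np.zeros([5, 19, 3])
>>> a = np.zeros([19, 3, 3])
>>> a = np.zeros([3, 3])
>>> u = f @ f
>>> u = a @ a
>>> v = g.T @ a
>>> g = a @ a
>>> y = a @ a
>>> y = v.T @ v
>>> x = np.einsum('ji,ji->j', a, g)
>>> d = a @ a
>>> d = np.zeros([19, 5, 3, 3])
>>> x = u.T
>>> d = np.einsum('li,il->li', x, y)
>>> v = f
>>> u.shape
(3, 3)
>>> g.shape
(3, 3)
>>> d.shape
(3, 3)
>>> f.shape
(11, 11)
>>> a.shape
(3, 3)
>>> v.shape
(11, 11)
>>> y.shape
(3, 3)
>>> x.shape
(3, 3)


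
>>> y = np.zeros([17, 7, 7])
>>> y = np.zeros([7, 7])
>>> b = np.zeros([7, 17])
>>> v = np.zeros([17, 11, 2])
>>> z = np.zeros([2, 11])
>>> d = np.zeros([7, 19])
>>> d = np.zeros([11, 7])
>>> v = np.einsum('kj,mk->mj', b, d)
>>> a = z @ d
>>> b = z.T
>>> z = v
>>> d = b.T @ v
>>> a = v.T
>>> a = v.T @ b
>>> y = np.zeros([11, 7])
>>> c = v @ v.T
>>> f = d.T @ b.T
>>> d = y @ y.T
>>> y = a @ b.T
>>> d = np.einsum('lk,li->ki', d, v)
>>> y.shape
(17, 11)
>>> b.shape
(11, 2)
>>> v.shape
(11, 17)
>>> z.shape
(11, 17)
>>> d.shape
(11, 17)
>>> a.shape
(17, 2)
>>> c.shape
(11, 11)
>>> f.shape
(17, 11)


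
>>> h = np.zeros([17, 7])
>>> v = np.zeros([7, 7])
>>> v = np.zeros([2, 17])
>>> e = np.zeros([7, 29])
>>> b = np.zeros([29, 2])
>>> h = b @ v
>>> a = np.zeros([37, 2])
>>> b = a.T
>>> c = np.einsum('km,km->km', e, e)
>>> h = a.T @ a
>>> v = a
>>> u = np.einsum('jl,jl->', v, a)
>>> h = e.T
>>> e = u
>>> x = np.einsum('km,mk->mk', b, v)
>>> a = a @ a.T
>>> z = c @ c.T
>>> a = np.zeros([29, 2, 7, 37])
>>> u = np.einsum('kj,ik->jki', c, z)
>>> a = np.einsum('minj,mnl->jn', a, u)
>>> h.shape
(29, 7)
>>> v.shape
(37, 2)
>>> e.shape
()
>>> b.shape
(2, 37)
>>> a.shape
(37, 7)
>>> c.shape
(7, 29)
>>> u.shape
(29, 7, 7)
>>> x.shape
(37, 2)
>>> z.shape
(7, 7)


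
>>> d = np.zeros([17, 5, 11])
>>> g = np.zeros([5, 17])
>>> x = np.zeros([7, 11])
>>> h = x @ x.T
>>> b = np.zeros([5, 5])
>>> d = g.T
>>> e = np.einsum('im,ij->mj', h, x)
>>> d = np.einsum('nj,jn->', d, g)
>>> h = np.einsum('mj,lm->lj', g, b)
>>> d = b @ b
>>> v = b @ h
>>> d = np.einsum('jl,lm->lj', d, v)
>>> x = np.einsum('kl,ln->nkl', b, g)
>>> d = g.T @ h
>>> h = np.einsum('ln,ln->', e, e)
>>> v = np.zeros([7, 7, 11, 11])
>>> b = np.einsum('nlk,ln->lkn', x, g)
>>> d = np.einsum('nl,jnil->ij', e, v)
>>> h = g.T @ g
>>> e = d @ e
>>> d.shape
(11, 7)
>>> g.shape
(5, 17)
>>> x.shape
(17, 5, 5)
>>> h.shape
(17, 17)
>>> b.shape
(5, 5, 17)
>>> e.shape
(11, 11)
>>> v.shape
(7, 7, 11, 11)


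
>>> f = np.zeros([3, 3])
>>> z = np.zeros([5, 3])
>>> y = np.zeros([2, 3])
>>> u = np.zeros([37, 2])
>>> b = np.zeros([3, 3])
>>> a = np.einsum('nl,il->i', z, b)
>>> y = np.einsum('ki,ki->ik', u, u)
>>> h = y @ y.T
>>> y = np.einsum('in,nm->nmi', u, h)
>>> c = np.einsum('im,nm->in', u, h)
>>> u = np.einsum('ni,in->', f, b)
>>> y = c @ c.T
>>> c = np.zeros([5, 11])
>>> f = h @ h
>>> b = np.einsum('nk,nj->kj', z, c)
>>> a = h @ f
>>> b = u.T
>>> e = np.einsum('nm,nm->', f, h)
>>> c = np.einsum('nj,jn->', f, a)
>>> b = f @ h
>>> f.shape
(2, 2)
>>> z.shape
(5, 3)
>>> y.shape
(37, 37)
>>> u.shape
()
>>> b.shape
(2, 2)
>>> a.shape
(2, 2)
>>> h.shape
(2, 2)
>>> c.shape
()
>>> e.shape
()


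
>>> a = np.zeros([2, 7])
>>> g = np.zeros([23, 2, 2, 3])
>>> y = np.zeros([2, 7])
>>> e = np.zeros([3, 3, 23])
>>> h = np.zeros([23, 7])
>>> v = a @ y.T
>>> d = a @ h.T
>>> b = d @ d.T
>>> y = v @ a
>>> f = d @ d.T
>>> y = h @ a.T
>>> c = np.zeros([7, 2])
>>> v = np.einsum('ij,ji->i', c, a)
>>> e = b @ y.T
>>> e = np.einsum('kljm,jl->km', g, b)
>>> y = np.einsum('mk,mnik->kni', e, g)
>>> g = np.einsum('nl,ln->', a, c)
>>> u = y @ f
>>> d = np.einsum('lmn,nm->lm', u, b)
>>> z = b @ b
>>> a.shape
(2, 7)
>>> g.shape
()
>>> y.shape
(3, 2, 2)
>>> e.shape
(23, 3)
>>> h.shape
(23, 7)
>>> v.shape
(7,)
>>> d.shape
(3, 2)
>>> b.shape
(2, 2)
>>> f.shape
(2, 2)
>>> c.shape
(7, 2)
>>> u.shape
(3, 2, 2)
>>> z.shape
(2, 2)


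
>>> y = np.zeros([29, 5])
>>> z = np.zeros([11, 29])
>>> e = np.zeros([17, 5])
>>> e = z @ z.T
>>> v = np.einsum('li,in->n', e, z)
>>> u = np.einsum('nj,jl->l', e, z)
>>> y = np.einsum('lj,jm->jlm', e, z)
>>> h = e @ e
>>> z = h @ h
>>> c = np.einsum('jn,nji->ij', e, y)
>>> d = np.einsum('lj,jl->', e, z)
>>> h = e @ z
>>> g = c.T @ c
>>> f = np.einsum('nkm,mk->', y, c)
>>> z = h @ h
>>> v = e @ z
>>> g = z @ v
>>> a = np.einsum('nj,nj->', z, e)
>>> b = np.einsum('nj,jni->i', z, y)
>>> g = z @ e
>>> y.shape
(11, 11, 29)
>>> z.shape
(11, 11)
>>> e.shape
(11, 11)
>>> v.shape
(11, 11)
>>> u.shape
(29,)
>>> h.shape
(11, 11)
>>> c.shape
(29, 11)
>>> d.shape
()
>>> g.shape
(11, 11)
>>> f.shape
()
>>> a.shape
()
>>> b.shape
(29,)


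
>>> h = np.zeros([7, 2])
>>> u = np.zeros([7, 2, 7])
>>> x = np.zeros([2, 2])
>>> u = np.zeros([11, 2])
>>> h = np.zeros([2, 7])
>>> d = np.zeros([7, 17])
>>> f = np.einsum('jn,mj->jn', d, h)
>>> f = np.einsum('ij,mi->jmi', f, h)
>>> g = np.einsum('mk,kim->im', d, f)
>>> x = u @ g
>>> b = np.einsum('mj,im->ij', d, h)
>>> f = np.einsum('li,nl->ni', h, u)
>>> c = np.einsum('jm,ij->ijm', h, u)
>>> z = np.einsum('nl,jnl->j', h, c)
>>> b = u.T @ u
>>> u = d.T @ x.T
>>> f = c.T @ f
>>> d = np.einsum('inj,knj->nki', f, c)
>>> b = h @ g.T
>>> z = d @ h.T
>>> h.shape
(2, 7)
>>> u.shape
(17, 11)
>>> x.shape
(11, 7)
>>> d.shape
(2, 11, 7)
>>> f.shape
(7, 2, 7)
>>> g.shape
(2, 7)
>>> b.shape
(2, 2)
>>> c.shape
(11, 2, 7)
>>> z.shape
(2, 11, 2)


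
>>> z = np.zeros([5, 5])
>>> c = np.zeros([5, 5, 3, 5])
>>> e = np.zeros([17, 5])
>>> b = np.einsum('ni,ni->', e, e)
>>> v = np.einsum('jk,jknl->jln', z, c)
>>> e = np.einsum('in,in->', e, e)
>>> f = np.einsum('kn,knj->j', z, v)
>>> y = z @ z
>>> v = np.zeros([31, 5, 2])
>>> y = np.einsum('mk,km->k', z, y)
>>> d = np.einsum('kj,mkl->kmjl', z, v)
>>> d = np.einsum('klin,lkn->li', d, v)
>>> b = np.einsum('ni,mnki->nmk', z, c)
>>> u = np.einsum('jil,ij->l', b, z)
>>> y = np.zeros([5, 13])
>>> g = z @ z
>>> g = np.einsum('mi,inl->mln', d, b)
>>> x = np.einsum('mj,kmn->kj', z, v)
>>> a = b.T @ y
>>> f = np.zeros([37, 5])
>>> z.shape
(5, 5)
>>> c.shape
(5, 5, 3, 5)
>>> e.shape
()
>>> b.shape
(5, 5, 3)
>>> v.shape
(31, 5, 2)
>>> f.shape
(37, 5)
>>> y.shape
(5, 13)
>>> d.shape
(31, 5)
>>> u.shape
(3,)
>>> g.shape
(31, 3, 5)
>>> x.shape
(31, 5)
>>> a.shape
(3, 5, 13)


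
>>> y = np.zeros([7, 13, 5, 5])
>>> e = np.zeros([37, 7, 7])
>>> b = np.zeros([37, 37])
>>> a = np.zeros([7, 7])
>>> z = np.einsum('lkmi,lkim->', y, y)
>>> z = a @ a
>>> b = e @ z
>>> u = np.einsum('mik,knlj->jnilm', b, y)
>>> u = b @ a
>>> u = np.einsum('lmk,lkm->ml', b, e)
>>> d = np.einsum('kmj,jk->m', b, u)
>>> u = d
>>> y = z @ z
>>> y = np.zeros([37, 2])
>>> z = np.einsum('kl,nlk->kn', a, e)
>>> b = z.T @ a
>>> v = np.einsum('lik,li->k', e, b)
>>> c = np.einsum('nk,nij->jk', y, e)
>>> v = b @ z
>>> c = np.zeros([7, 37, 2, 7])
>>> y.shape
(37, 2)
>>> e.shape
(37, 7, 7)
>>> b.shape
(37, 7)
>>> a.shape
(7, 7)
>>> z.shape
(7, 37)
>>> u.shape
(7,)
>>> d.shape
(7,)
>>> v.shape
(37, 37)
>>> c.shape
(7, 37, 2, 7)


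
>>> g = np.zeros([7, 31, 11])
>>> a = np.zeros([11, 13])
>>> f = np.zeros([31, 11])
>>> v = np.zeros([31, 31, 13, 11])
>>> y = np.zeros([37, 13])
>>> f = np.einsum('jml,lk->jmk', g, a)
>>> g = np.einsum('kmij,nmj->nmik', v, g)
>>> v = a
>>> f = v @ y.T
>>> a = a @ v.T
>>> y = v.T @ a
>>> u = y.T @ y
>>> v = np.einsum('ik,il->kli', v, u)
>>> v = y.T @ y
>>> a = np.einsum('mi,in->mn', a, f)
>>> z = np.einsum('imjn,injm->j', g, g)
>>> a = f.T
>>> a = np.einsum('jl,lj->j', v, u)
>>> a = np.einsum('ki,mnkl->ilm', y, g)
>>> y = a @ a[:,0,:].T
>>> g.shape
(7, 31, 13, 31)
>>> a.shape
(11, 31, 7)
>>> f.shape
(11, 37)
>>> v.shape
(11, 11)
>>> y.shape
(11, 31, 11)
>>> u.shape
(11, 11)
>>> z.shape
(13,)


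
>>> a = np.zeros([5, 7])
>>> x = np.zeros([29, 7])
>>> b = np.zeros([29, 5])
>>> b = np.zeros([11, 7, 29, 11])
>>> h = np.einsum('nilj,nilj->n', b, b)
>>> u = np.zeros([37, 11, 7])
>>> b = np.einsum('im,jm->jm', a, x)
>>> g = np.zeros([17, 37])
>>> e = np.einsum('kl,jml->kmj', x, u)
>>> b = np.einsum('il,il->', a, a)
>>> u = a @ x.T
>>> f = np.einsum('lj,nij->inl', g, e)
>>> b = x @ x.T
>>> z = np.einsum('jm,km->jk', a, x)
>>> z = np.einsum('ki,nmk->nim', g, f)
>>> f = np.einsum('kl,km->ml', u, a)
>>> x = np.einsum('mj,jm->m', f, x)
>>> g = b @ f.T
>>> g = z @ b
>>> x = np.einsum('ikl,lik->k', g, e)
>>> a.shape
(5, 7)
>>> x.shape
(37,)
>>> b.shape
(29, 29)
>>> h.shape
(11,)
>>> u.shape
(5, 29)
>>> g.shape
(11, 37, 29)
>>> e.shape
(29, 11, 37)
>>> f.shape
(7, 29)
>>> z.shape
(11, 37, 29)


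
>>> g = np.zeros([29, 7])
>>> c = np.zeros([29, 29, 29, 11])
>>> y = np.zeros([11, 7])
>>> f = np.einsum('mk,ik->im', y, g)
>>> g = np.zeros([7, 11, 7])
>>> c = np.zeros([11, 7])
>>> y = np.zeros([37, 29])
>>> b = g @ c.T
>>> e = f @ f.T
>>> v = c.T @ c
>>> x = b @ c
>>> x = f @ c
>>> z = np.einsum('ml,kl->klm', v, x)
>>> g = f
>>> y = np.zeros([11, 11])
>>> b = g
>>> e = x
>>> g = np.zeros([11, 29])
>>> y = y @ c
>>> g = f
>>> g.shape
(29, 11)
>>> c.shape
(11, 7)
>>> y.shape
(11, 7)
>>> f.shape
(29, 11)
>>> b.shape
(29, 11)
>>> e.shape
(29, 7)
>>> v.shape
(7, 7)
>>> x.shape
(29, 7)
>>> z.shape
(29, 7, 7)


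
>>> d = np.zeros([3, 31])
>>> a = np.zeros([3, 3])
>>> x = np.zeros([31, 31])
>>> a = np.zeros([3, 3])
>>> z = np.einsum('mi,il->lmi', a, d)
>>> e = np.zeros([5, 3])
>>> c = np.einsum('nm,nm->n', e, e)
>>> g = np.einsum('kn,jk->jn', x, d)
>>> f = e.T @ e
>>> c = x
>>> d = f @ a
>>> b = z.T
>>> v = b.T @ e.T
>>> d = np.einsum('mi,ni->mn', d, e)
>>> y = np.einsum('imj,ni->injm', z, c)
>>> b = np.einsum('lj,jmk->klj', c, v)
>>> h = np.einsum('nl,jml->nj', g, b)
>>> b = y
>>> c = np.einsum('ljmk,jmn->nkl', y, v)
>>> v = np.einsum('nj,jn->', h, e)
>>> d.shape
(3, 5)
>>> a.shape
(3, 3)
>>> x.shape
(31, 31)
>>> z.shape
(31, 3, 3)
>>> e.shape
(5, 3)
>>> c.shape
(5, 3, 31)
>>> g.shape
(3, 31)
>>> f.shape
(3, 3)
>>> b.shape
(31, 31, 3, 3)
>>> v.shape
()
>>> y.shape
(31, 31, 3, 3)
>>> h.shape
(3, 5)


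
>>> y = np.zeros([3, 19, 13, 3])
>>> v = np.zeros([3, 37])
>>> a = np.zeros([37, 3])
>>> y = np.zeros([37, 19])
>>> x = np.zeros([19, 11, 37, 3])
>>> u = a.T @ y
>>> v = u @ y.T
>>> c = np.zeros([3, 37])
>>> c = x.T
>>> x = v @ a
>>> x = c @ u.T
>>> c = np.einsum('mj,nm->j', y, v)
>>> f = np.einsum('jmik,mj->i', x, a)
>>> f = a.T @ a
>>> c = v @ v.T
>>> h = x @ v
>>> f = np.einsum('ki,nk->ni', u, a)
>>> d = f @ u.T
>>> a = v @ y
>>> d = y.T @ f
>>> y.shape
(37, 19)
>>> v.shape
(3, 37)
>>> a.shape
(3, 19)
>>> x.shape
(3, 37, 11, 3)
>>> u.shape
(3, 19)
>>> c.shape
(3, 3)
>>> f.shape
(37, 19)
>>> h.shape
(3, 37, 11, 37)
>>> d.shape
(19, 19)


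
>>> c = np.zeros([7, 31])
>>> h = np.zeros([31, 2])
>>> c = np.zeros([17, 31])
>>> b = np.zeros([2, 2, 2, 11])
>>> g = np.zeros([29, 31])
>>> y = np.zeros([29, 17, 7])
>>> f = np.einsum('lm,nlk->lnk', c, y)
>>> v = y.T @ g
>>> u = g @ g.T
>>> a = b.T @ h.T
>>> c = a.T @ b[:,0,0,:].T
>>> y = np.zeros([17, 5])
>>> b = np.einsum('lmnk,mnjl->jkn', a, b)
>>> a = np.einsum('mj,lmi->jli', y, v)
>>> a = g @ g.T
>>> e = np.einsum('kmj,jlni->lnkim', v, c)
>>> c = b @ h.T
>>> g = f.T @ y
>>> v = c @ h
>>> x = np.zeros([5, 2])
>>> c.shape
(2, 31, 31)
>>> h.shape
(31, 2)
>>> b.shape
(2, 31, 2)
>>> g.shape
(7, 29, 5)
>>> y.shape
(17, 5)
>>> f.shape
(17, 29, 7)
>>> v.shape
(2, 31, 2)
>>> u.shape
(29, 29)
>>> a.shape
(29, 29)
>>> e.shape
(2, 2, 7, 2, 17)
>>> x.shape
(5, 2)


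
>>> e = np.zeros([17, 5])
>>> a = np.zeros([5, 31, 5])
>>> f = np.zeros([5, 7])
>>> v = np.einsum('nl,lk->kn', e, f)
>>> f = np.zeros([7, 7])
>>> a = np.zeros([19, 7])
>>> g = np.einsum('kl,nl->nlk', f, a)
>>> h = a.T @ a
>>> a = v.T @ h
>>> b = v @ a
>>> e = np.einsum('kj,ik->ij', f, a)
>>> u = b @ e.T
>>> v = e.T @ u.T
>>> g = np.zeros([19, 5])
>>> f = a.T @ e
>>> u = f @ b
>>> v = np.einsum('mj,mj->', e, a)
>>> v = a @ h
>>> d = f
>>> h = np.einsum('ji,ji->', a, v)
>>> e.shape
(17, 7)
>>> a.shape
(17, 7)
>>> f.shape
(7, 7)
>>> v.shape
(17, 7)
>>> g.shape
(19, 5)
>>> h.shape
()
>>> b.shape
(7, 7)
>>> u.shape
(7, 7)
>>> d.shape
(7, 7)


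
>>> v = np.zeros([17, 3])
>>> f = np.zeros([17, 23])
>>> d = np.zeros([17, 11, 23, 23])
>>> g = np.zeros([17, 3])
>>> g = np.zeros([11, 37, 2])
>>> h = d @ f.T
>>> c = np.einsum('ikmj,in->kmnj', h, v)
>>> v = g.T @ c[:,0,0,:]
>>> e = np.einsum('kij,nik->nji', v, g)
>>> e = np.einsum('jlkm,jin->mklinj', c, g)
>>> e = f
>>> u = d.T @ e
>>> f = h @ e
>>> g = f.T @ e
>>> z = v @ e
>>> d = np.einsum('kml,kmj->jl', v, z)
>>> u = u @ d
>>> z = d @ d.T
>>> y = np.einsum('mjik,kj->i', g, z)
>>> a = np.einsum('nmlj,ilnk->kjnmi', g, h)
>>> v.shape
(2, 37, 17)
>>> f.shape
(17, 11, 23, 23)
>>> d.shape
(23, 17)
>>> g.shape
(23, 23, 11, 23)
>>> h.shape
(17, 11, 23, 17)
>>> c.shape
(11, 23, 3, 17)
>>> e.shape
(17, 23)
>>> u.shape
(23, 23, 11, 17)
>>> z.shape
(23, 23)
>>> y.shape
(11,)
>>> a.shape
(17, 23, 23, 23, 17)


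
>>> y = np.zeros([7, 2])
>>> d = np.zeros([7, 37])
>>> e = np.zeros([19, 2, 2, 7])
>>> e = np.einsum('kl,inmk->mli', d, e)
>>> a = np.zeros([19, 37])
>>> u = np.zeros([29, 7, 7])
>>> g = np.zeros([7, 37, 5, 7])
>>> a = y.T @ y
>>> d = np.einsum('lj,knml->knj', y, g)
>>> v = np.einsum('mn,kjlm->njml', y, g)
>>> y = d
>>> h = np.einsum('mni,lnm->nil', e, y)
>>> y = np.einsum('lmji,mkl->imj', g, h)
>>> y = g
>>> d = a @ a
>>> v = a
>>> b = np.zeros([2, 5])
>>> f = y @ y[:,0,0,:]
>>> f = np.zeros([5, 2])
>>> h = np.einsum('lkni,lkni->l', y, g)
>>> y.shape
(7, 37, 5, 7)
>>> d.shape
(2, 2)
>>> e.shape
(2, 37, 19)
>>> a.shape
(2, 2)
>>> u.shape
(29, 7, 7)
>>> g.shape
(7, 37, 5, 7)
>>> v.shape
(2, 2)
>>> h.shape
(7,)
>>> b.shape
(2, 5)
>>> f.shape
(5, 2)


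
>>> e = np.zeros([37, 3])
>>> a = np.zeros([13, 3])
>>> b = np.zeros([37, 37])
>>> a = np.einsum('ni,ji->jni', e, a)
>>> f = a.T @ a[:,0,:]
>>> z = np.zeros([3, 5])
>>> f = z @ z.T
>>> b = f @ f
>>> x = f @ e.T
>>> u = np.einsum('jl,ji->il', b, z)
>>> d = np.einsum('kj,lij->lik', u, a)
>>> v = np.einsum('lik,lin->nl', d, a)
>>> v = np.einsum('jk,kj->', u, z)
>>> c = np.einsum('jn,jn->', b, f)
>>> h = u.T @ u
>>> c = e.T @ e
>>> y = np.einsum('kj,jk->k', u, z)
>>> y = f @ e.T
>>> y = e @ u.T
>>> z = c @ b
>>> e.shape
(37, 3)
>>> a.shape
(13, 37, 3)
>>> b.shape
(3, 3)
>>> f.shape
(3, 3)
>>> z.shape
(3, 3)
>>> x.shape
(3, 37)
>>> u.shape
(5, 3)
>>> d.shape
(13, 37, 5)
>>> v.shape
()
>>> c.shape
(3, 3)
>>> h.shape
(3, 3)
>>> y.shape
(37, 5)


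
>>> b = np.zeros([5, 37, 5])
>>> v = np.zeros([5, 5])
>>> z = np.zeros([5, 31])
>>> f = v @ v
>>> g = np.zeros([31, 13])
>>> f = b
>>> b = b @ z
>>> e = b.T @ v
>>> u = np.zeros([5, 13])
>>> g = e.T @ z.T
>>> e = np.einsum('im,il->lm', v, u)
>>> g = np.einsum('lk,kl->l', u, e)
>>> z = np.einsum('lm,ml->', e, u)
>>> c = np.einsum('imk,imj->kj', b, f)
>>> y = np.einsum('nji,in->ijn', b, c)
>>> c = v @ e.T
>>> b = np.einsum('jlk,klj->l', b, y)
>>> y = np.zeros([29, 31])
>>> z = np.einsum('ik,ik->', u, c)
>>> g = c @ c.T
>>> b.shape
(37,)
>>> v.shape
(5, 5)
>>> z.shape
()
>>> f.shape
(5, 37, 5)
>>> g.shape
(5, 5)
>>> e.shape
(13, 5)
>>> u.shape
(5, 13)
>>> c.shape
(5, 13)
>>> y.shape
(29, 31)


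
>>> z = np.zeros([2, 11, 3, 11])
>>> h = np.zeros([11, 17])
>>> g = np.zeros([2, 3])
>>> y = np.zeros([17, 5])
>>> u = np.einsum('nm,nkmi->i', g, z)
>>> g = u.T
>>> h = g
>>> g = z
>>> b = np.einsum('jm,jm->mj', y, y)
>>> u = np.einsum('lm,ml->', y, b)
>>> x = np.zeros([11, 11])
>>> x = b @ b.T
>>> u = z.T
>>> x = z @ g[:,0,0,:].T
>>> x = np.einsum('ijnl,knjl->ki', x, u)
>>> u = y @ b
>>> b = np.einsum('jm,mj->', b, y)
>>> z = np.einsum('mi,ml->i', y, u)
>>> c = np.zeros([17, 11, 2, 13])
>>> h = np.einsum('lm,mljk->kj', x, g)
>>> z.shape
(5,)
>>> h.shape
(11, 3)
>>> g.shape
(2, 11, 3, 11)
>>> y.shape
(17, 5)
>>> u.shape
(17, 17)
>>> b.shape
()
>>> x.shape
(11, 2)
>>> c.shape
(17, 11, 2, 13)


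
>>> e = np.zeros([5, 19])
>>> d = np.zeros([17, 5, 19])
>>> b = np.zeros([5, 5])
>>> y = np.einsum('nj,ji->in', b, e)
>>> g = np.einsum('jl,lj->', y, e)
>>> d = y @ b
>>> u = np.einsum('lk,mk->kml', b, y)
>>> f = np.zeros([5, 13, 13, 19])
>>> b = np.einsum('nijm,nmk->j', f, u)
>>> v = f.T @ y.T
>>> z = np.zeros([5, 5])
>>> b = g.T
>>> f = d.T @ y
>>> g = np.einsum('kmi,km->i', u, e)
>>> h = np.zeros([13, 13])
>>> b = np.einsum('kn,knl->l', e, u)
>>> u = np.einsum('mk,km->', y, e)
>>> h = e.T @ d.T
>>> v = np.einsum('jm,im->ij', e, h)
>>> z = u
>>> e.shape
(5, 19)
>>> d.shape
(19, 5)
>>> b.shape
(5,)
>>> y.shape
(19, 5)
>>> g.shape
(5,)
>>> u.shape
()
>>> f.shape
(5, 5)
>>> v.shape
(19, 5)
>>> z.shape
()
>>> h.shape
(19, 19)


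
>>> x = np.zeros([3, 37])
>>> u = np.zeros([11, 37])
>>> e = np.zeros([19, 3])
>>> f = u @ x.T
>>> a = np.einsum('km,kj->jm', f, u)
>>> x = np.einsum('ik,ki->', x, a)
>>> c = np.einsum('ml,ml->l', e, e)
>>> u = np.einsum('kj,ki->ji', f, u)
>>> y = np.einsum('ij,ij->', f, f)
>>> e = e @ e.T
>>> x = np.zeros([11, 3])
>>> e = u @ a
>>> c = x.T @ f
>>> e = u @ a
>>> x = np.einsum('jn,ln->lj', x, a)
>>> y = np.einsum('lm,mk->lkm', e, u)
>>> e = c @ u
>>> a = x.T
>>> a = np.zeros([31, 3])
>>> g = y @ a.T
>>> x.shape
(37, 11)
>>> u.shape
(3, 37)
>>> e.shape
(3, 37)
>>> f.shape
(11, 3)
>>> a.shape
(31, 3)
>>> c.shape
(3, 3)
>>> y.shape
(3, 37, 3)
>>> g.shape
(3, 37, 31)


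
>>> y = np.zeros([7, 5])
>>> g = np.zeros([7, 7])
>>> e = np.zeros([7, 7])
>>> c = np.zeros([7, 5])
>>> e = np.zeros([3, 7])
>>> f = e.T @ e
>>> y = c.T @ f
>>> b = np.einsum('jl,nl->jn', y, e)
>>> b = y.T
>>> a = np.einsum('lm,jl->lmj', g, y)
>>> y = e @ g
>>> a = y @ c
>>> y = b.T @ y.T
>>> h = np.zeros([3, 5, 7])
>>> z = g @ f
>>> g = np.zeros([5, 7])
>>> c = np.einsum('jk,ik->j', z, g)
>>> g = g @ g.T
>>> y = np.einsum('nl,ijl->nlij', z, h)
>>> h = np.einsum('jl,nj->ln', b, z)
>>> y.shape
(7, 7, 3, 5)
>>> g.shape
(5, 5)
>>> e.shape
(3, 7)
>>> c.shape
(7,)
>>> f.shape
(7, 7)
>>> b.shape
(7, 5)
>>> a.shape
(3, 5)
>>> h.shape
(5, 7)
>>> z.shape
(7, 7)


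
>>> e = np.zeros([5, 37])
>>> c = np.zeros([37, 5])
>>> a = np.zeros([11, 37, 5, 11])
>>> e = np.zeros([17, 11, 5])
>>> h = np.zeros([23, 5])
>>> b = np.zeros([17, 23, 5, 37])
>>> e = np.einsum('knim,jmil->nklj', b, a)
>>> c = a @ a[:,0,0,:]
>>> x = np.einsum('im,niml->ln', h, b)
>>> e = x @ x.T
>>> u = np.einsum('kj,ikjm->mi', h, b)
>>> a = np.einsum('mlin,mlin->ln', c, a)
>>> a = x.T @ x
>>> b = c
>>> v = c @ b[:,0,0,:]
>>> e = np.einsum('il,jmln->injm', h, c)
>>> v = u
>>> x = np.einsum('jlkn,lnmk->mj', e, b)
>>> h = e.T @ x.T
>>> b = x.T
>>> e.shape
(23, 11, 11, 37)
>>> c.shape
(11, 37, 5, 11)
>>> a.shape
(17, 17)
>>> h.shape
(37, 11, 11, 5)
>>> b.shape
(23, 5)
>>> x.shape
(5, 23)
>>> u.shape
(37, 17)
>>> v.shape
(37, 17)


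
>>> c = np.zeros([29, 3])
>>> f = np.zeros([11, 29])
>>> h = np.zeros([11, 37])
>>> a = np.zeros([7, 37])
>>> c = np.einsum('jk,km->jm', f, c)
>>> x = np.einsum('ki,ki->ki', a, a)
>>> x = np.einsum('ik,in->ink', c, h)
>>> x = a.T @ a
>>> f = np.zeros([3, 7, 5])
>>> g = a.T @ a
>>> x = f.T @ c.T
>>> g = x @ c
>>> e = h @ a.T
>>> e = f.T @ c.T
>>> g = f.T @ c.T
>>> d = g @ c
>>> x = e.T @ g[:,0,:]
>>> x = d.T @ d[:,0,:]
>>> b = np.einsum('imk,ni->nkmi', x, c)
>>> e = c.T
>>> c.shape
(11, 3)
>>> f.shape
(3, 7, 5)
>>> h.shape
(11, 37)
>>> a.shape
(7, 37)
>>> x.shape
(3, 7, 3)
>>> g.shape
(5, 7, 11)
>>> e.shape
(3, 11)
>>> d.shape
(5, 7, 3)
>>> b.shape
(11, 3, 7, 3)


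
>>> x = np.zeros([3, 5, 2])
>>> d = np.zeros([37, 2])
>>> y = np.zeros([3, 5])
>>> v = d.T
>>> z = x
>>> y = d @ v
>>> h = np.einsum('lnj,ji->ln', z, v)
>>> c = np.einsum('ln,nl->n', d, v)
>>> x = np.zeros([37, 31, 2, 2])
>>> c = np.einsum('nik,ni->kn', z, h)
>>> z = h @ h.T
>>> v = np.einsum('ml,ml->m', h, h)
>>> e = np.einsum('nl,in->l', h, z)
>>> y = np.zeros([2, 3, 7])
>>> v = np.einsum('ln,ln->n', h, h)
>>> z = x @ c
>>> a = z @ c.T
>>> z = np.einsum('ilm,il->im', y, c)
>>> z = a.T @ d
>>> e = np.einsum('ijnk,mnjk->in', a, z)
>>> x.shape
(37, 31, 2, 2)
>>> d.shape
(37, 2)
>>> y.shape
(2, 3, 7)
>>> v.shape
(5,)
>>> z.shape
(2, 2, 31, 2)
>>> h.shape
(3, 5)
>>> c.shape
(2, 3)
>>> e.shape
(37, 2)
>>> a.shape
(37, 31, 2, 2)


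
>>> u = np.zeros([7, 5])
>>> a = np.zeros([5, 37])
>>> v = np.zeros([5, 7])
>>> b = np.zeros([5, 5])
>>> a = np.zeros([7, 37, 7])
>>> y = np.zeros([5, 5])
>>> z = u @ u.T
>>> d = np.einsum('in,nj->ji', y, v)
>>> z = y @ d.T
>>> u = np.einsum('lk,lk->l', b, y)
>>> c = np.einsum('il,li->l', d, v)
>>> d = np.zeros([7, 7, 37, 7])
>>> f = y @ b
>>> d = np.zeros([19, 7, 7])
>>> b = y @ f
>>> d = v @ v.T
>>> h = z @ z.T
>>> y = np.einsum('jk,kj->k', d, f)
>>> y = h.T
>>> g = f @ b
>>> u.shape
(5,)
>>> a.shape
(7, 37, 7)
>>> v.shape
(5, 7)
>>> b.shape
(5, 5)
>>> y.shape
(5, 5)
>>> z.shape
(5, 7)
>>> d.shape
(5, 5)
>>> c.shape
(5,)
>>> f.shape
(5, 5)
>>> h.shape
(5, 5)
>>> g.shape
(5, 5)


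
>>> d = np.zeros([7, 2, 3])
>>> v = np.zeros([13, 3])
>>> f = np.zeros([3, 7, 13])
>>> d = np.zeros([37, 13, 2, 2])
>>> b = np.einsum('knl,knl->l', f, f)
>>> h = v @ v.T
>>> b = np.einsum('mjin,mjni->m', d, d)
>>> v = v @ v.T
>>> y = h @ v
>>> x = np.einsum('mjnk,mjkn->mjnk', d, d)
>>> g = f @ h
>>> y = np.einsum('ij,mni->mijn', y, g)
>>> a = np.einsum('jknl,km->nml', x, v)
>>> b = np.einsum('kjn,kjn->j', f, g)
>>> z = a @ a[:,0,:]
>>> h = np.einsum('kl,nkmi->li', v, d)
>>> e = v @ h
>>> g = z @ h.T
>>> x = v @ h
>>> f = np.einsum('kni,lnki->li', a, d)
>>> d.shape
(37, 13, 2, 2)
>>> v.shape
(13, 13)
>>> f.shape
(37, 2)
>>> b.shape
(7,)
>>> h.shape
(13, 2)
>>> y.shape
(3, 13, 13, 7)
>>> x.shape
(13, 2)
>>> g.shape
(2, 13, 13)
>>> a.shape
(2, 13, 2)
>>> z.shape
(2, 13, 2)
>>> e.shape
(13, 2)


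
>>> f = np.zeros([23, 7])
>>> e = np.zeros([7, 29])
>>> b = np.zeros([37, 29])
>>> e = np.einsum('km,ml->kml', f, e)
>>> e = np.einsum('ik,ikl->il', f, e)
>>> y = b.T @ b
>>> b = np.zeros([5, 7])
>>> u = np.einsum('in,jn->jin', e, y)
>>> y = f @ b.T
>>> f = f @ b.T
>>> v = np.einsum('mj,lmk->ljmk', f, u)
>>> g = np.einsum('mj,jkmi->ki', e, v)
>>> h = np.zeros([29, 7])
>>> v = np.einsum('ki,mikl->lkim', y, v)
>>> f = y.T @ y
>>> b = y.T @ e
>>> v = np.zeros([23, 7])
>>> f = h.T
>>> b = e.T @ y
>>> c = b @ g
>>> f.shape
(7, 29)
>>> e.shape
(23, 29)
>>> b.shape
(29, 5)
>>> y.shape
(23, 5)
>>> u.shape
(29, 23, 29)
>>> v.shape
(23, 7)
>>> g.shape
(5, 29)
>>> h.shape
(29, 7)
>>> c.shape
(29, 29)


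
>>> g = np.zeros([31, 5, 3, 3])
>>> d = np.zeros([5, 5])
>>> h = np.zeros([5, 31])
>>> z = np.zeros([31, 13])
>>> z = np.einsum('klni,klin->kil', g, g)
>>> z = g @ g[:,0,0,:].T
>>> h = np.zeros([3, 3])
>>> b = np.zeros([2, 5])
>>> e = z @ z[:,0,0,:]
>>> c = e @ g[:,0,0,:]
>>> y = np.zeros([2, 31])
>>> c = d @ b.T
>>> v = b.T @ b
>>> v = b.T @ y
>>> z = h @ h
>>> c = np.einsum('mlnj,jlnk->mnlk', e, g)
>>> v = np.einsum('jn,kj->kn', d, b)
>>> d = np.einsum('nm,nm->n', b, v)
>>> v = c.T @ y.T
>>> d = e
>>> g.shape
(31, 5, 3, 3)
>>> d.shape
(31, 5, 3, 31)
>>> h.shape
(3, 3)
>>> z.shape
(3, 3)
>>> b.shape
(2, 5)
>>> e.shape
(31, 5, 3, 31)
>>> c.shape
(31, 3, 5, 3)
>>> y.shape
(2, 31)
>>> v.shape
(3, 5, 3, 2)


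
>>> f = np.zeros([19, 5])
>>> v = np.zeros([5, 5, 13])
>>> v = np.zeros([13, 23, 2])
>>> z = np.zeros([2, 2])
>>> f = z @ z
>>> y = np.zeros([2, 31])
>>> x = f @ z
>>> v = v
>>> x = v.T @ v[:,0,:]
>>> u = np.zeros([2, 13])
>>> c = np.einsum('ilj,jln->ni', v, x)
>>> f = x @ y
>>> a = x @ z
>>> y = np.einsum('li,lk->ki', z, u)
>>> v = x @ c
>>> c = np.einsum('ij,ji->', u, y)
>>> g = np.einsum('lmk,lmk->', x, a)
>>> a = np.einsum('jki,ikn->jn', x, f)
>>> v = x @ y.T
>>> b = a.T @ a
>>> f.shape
(2, 23, 31)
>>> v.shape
(2, 23, 13)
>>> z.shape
(2, 2)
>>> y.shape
(13, 2)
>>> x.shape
(2, 23, 2)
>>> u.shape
(2, 13)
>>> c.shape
()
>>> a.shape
(2, 31)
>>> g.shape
()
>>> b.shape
(31, 31)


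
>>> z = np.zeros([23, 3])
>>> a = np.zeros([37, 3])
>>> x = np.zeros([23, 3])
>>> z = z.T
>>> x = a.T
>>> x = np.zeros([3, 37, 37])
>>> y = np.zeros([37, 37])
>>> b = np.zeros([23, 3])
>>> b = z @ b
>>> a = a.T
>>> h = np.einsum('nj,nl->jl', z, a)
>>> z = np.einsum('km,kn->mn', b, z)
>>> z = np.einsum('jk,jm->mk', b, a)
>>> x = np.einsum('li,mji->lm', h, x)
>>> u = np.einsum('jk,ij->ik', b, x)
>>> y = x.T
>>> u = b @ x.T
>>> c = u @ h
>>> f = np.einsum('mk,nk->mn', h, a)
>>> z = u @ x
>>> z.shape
(3, 3)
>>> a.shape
(3, 37)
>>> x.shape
(23, 3)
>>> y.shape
(3, 23)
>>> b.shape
(3, 3)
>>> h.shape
(23, 37)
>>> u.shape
(3, 23)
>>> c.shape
(3, 37)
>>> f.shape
(23, 3)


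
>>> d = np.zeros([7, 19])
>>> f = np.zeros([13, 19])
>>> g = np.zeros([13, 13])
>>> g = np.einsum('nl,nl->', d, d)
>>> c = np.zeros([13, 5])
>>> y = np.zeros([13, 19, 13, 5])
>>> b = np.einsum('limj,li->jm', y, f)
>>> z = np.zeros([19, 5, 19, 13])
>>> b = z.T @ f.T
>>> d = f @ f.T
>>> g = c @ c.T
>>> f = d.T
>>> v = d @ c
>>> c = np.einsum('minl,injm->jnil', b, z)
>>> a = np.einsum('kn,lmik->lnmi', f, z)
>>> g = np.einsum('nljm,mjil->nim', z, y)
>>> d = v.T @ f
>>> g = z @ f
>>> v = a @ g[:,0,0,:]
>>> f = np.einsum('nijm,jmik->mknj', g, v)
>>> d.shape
(5, 13)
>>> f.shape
(13, 13, 19, 19)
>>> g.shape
(19, 5, 19, 13)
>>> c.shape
(19, 5, 19, 13)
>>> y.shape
(13, 19, 13, 5)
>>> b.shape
(13, 19, 5, 13)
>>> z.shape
(19, 5, 19, 13)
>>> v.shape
(19, 13, 5, 13)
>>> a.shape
(19, 13, 5, 19)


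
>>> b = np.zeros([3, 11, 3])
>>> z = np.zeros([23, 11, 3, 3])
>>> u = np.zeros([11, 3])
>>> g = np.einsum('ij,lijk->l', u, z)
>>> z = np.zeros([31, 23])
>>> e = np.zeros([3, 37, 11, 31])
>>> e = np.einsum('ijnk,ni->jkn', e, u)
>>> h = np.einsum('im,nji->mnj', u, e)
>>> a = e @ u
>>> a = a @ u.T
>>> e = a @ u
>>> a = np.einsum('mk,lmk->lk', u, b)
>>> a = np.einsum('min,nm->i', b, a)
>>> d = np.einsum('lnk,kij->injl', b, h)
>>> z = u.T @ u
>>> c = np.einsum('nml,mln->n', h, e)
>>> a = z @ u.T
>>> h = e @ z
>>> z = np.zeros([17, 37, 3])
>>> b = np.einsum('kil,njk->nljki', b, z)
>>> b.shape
(17, 3, 37, 3, 11)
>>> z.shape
(17, 37, 3)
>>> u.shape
(11, 3)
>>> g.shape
(23,)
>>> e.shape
(37, 31, 3)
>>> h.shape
(37, 31, 3)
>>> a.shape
(3, 11)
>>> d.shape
(37, 11, 31, 3)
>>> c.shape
(3,)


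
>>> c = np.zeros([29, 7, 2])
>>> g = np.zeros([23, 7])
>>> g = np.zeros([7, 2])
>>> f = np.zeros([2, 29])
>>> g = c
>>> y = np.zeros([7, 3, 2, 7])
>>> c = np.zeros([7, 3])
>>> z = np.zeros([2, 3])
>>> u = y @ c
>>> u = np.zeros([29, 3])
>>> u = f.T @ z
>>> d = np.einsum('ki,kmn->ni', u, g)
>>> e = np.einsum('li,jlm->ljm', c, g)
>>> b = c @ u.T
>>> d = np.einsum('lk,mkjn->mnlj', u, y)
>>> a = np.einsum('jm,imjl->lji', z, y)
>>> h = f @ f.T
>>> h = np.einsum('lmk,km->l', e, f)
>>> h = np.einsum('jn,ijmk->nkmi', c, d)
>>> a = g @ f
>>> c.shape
(7, 3)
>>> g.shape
(29, 7, 2)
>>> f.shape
(2, 29)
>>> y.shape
(7, 3, 2, 7)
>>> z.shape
(2, 3)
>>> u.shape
(29, 3)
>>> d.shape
(7, 7, 29, 2)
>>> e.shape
(7, 29, 2)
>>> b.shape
(7, 29)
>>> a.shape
(29, 7, 29)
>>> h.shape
(3, 2, 29, 7)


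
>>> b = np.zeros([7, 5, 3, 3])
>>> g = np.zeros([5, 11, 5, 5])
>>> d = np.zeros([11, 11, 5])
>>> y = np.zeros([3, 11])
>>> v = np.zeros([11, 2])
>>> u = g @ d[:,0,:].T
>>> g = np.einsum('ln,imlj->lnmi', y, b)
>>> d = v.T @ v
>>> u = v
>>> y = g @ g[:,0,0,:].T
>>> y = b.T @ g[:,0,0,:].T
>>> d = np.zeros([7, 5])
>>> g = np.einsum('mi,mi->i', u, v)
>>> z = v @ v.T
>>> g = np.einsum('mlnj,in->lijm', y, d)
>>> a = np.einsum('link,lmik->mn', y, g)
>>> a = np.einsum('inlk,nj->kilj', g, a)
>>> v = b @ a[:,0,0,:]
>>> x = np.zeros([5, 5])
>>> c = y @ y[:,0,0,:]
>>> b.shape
(7, 5, 3, 3)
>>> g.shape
(3, 7, 3, 3)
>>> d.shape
(7, 5)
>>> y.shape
(3, 3, 5, 3)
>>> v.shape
(7, 5, 3, 5)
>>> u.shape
(11, 2)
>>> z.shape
(11, 11)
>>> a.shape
(3, 3, 3, 5)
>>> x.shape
(5, 5)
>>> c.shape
(3, 3, 5, 3)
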